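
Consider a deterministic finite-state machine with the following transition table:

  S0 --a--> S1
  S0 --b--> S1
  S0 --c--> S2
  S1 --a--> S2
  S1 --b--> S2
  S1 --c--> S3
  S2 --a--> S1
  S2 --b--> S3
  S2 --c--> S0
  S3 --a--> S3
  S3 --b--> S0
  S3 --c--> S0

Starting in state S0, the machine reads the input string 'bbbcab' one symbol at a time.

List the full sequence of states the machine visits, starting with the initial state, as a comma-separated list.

Start: S0
  read 'b': S0 --b--> S1
  read 'b': S1 --b--> S2
  read 'b': S2 --b--> S3
  read 'c': S3 --c--> S0
  read 'a': S0 --a--> S1
  read 'b': S1 --b--> S2

Answer: S0, S1, S2, S3, S0, S1, S2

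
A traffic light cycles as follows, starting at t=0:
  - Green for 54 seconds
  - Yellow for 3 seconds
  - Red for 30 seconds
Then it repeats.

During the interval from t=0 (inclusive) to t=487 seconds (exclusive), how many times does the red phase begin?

Answer: 5

Derivation:
Cycle = 54+3+30 = 87s
red phase starts at t = k*87 + 57 for k=0,1,2,...
Need k*87+57 < 487 → k < 4.943
k ∈ {0, ..., 4} → 5 starts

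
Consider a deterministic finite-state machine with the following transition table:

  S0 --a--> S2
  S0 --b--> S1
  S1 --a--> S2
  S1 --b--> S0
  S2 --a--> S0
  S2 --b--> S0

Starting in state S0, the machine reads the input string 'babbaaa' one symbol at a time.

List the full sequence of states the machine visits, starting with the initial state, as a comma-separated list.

Answer: S0, S1, S2, S0, S1, S2, S0, S2

Derivation:
Start: S0
  read 'b': S0 --b--> S1
  read 'a': S1 --a--> S2
  read 'b': S2 --b--> S0
  read 'b': S0 --b--> S1
  read 'a': S1 --a--> S2
  read 'a': S2 --a--> S0
  read 'a': S0 --a--> S2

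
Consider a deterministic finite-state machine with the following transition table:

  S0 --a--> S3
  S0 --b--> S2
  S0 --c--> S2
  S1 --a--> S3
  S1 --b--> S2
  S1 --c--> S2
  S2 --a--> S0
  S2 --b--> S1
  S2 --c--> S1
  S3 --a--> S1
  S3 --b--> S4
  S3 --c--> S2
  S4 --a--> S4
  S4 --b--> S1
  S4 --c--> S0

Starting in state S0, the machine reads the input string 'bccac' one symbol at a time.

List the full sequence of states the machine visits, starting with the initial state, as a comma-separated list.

Start: S0
  read 'b': S0 --b--> S2
  read 'c': S2 --c--> S1
  read 'c': S1 --c--> S2
  read 'a': S2 --a--> S0
  read 'c': S0 --c--> S2

Answer: S0, S2, S1, S2, S0, S2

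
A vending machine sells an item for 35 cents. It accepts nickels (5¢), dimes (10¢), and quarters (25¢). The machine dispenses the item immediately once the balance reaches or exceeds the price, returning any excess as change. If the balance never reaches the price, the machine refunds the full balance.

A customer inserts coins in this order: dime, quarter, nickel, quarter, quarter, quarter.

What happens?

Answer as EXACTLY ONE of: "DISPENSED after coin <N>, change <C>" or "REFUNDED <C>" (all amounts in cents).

Price: 35¢
Coin 1 (dime, 10¢): balance = 10¢
Coin 2 (quarter, 25¢): balance = 35¢
  → balance >= price → DISPENSE, change = 35 - 35 = 0¢

Answer: DISPENSED after coin 2, change 0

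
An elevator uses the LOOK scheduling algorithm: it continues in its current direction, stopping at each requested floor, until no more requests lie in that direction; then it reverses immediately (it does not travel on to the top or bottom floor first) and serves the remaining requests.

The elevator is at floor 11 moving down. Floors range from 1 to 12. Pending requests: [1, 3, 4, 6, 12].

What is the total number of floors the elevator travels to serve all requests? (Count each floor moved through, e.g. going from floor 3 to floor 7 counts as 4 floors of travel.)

Answer: 21

Derivation:
Start at floor 11 moving down, LOOK stop order: [6, 4, 3, 1, 12]
  11 → 6: |6-11| = 5, total = 5
  6 → 4: |4-6| = 2, total = 7
  4 → 3: |3-4| = 1, total = 8
  3 → 1: |1-3| = 2, total = 10
  1 → 12: |12-1| = 11, total = 21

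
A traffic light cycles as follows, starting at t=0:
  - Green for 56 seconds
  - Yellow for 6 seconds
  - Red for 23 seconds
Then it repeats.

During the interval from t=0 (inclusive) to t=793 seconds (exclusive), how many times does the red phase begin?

Cycle = 56+6+23 = 85s
red phase starts at t = k*85 + 62 for k=0,1,2,...
Need k*85+62 < 793 → k < 8.600
k ∈ {0, ..., 8} → 9 starts

Answer: 9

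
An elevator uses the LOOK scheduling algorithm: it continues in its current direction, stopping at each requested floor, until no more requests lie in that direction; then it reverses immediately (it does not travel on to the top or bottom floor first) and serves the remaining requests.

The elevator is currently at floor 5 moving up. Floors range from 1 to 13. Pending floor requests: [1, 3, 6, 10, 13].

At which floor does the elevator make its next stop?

Current floor: 5, direction: up
Requests above: [6, 10, 13]
Requests below: [1, 3]
Moving up and requests lie above → nearest above is min([6, 10, 13]) = 6

Answer: 6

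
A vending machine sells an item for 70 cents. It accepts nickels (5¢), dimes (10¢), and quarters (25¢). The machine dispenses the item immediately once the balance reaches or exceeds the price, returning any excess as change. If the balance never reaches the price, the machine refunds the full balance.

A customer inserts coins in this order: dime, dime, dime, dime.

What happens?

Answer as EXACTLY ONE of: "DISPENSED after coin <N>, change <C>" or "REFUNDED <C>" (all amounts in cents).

Answer: REFUNDED 40

Derivation:
Price: 70¢
Coin 1 (dime, 10¢): balance = 10¢
Coin 2 (dime, 10¢): balance = 20¢
Coin 3 (dime, 10¢): balance = 30¢
Coin 4 (dime, 10¢): balance = 40¢
All coins inserted, balance 40¢ < price 70¢ → REFUND 40¢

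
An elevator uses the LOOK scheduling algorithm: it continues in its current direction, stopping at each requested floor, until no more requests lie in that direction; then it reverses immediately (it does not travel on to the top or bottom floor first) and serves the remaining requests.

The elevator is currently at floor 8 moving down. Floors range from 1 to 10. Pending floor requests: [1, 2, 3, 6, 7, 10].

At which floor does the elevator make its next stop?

Current floor: 8, direction: down
Requests above: [10]
Requests below: [1, 2, 3, 6, 7]
Moving down and requests lie below → nearest below is max([1, 2, 3, 6, 7]) = 7

Answer: 7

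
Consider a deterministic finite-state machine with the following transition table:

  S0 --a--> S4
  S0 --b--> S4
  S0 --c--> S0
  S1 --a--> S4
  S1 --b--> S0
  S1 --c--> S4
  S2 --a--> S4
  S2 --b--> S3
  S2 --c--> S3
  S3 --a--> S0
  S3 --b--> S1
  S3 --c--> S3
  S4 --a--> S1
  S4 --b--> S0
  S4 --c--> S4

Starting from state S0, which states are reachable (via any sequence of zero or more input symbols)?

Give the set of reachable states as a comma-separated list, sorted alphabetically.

Answer: S0, S1, S4

Derivation:
BFS from S0:
  visit S0: S0--a-->S4 (new), S0--b-->S4 (seen), S0--c-->S0 (seen)
  visit S4: S4--a-->S1 (new), S4--b-->S0 (seen), S4--c-->S4 (seen)
  visit S1: S1--a-->S4 (seen), S1--b-->S0 (seen), S1--c-->S4 (seen)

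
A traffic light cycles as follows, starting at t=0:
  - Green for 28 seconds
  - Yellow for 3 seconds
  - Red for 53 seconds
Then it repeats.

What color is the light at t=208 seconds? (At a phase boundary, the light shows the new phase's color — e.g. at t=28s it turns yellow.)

Answer: red

Derivation:
Cycle length = 28 + 3 + 53 = 84s
t = 208, phase_t = 208 mod 84 = 40
40 >= 31 → RED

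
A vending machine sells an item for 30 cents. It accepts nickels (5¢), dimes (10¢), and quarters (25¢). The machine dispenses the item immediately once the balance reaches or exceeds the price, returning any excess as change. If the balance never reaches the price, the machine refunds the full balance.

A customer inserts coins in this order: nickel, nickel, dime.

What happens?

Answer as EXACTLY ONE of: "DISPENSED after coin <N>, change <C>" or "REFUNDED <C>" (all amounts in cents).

Price: 30¢
Coin 1 (nickel, 5¢): balance = 5¢
Coin 2 (nickel, 5¢): balance = 10¢
Coin 3 (dime, 10¢): balance = 20¢
All coins inserted, balance 20¢ < price 30¢ → REFUND 20¢

Answer: REFUNDED 20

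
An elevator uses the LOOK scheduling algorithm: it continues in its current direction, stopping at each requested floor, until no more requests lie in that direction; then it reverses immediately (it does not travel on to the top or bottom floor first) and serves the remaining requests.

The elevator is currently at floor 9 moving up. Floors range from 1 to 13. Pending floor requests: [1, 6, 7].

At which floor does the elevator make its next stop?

Current floor: 9, direction: up
Requests above: []
Requests below: [1, 6, 7]
Moving up but no requests above → reverse; nearest below is max([1, 6, 7]) = 7

Answer: 7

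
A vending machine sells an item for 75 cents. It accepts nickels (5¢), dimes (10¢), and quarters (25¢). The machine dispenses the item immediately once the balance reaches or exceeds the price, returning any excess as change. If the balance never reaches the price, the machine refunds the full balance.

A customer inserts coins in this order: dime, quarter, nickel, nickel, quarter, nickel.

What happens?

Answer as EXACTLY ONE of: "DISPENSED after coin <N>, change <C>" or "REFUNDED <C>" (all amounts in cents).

Price: 75¢
Coin 1 (dime, 10¢): balance = 10¢
Coin 2 (quarter, 25¢): balance = 35¢
Coin 3 (nickel, 5¢): balance = 40¢
Coin 4 (nickel, 5¢): balance = 45¢
Coin 5 (quarter, 25¢): balance = 70¢
Coin 6 (nickel, 5¢): balance = 75¢
  → balance >= price → DISPENSE, change = 75 - 75 = 0¢

Answer: DISPENSED after coin 6, change 0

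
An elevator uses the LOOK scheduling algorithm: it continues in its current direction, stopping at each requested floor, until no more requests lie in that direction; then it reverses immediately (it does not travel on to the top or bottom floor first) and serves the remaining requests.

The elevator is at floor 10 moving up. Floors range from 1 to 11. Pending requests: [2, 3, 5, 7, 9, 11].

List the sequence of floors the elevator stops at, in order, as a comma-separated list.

Answer: 11, 9, 7, 5, 3, 2

Derivation:
Current: 10, moving UP
Serve above first (ascending): [11]
Then reverse, serve below (descending): [9, 7, 5, 3, 2]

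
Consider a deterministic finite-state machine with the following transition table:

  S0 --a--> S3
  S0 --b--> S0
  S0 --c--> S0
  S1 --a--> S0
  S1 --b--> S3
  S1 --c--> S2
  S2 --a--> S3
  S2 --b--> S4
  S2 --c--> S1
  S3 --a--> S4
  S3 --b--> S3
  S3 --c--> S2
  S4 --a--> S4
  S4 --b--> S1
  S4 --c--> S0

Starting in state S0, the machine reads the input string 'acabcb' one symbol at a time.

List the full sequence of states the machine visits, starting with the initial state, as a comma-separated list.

Start: S0
  read 'a': S0 --a--> S3
  read 'c': S3 --c--> S2
  read 'a': S2 --a--> S3
  read 'b': S3 --b--> S3
  read 'c': S3 --c--> S2
  read 'b': S2 --b--> S4

Answer: S0, S3, S2, S3, S3, S2, S4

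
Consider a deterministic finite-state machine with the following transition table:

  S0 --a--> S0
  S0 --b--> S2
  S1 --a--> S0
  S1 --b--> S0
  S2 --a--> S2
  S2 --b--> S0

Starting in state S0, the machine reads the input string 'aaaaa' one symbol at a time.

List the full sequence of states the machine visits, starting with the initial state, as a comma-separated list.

Answer: S0, S0, S0, S0, S0, S0

Derivation:
Start: S0
  read 'a': S0 --a--> S0
  read 'a': S0 --a--> S0
  read 'a': S0 --a--> S0
  read 'a': S0 --a--> S0
  read 'a': S0 --a--> S0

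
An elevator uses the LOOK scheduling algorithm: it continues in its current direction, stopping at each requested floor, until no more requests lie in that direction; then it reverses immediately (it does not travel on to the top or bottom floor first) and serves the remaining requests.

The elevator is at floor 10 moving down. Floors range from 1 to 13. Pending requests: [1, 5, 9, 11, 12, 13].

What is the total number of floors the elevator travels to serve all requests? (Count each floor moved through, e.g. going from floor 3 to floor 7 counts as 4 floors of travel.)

Start at floor 10 moving down, LOOK stop order: [9, 5, 1, 11, 12, 13]
  10 → 9: |9-10| = 1, total = 1
  9 → 5: |5-9| = 4, total = 5
  5 → 1: |1-5| = 4, total = 9
  1 → 11: |11-1| = 10, total = 19
  11 → 12: |12-11| = 1, total = 20
  12 → 13: |13-12| = 1, total = 21

Answer: 21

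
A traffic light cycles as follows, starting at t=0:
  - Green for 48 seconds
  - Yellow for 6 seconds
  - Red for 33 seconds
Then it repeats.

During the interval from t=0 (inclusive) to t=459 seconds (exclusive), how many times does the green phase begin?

Cycle = 48+6+33 = 87s
green phase starts at t = k*87 + 0 for k=0,1,2,...
Need k*87+0 < 459 → k < 5.276
k ∈ {0, ..., 5} → 6 starts

Answer: 6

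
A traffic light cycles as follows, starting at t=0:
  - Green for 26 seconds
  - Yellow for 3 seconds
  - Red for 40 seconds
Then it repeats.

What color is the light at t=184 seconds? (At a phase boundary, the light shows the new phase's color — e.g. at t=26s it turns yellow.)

Cycle length = 26 + 3 + 40 = 69s
t = 184, phase_t = 184 mod 69 = 46
46 >= 29 → RED

Answer: red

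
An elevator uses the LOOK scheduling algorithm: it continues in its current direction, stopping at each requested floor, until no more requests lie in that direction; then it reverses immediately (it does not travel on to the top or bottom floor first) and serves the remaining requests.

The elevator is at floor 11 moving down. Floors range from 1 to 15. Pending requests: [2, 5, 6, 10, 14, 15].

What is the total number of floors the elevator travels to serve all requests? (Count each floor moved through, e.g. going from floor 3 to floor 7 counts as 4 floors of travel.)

Start at floor 11 moving down, LOOK stop order: [10, 6, 5, 2, 14, 15]
  11 → 10: |10-11| = 1, total = 1
  10 → 6: |6-10| = 4, total = 5
  6 → 5: |5-6| = 1, total = 6
  5 → 2: |2-5| = 3, total = 9
  2 → 14: |14-2| = 12, total = 21
  14 → 15: |15-14| = 1, total = 22

Answer: 22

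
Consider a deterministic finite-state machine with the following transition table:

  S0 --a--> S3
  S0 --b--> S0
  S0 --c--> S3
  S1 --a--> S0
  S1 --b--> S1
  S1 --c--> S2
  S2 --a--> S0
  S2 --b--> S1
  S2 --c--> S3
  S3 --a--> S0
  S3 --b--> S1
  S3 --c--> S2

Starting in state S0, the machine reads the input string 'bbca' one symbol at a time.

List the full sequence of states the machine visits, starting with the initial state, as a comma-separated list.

Start: S0
  read 'b': S0 --b--> S0
  read 'b': S0 --b--> S0
  read 'c': S0 --c--> S3
  read 'a': S3 --a--> S0

Answer: S0, S0, S0, S3, S0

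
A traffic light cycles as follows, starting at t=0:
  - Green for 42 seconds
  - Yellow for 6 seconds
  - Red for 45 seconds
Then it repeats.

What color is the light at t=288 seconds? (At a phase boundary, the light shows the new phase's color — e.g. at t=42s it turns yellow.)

Answer: green

Derivation:
Cycle length = 42 + 6 + 45 = 93s
t = 288, phase_t = 288 mod 93 = 9
9 < 42 (green end) → GREEN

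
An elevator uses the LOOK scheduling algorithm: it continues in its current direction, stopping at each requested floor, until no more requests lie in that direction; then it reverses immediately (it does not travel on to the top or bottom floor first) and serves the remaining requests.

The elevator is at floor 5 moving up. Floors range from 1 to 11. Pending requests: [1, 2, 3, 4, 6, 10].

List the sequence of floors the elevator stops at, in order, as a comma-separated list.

Answer: 6, 10, 4, 3, 2, 1

Derivation:
Current: 5, moving UP
Serve above first (ascending): [6, 10]
Then reverse, serve below (descending): [4, 3, 2, 1]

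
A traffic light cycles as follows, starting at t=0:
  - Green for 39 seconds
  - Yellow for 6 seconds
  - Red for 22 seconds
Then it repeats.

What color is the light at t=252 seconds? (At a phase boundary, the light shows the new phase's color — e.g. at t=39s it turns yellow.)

Answer: red

Derivation:
Cycle length = 39 + 6 + 22 = 67s
t = 252, phase_t = 252 mod 67 = 51
51 >= 45 → RED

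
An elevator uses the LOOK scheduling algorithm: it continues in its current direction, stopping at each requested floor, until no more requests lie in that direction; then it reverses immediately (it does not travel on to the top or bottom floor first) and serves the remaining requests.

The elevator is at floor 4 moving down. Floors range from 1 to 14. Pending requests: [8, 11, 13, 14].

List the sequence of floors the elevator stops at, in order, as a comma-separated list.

Current: 4, moving DOWN
Serve below first (descending): []
Then reverse, serve above (ascending): [8, 11, 13, 14]

Answer: 8, 11, 13, 14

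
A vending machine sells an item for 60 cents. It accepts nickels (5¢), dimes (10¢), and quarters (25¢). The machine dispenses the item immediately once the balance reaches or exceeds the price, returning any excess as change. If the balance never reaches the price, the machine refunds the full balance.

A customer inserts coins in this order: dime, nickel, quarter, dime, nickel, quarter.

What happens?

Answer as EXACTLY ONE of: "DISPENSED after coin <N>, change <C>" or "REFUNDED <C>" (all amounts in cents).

Answer: DISPENSED after coin 6, change 20

Derivation:
Price: 60¢
Coin 1 (dime, 10¢): balance = 10¢
Coin 2 (nickel, 5¢): balance = 15¢
Coin 3 (quarter, 25¢): balance = 40¢
Coin 4 (dime, 10¢): balance = 50¢
Coin 5 (nickel, 5¢): balance = 55¢
Coin 6 (quarter, 25¢): balance = 80¢
  → balance >= price → DISPENSE, change = 80 - 60 = 20¢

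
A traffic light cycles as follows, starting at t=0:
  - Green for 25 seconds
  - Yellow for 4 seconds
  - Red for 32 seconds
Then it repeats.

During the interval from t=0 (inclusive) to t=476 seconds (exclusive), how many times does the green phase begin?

Cycle = 25+4+32 = 61s
green phase starts at t = k*61 + 0 for k=0,1,2,...
Need k*61+0 < 476 → k < 7.803
k ∈ {0, ..., 7} → 8 starts

Answer: 8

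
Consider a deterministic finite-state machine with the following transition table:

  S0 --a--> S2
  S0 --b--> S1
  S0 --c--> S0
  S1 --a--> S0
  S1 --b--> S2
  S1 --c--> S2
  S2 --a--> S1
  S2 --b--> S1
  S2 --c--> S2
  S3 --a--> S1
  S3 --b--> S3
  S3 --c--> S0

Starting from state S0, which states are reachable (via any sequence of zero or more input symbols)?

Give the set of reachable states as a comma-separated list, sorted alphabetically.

Answer: S0, S1, S2

Derivation:
BFS from S0:
  visit S0: S0--a-->S2 (new), S0--b-->S1 (new), S0--c-->S0 (seen)
  visit S2: S2--a-->S1 (seen), S2--b-->S1 (seen), S2--c-->S2 (seen)
  visit S1: S1--a-->S0 (seen), S1--b-->S2 (seen), S1--c-->S2 (seen)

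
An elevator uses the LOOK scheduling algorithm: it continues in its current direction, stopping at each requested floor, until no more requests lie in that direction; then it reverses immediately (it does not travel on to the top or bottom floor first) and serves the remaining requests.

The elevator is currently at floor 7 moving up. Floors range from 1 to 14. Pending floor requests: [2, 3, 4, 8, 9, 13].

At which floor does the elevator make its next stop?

Current floor: 7, direction: up
Requests above: [8, 9, 13]
Requests below: [2, 3, 4]
Moving up and requests lie above → nearest above is min([8, 9, 13]) = 8

Answer: 8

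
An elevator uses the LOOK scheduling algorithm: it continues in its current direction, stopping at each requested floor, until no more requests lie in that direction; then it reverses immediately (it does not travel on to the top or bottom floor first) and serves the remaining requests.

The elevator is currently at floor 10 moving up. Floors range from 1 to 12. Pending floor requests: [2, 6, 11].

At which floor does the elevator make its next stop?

Answer: 11

Derivation:
Current floor: 10, direction: up
Requests above: [11]
Requests below: [2, 6]
Moving up and requests lie above → nearest above is min([11]) = 11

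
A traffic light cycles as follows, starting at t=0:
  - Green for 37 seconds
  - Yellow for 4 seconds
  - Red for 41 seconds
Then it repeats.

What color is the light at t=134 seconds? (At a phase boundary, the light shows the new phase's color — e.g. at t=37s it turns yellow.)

Cycle length = 37 + 4 + 41 = 82s
t = 134, phase_t = 134 mod 82 = 52
52 >= 41 → RED

Answer: red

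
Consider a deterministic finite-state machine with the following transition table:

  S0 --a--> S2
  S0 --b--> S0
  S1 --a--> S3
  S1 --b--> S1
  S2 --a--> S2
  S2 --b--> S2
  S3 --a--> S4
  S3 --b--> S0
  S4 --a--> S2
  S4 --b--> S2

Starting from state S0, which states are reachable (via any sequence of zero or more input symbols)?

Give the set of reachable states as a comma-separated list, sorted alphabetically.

BFS from S0:
  visit S0: S0--a-->S2 (new), S0--b-->S0 (seen)
  visit S2: S2--a-->S2 (seen), S2--b-->S2 (seen)

Answer: S0, S2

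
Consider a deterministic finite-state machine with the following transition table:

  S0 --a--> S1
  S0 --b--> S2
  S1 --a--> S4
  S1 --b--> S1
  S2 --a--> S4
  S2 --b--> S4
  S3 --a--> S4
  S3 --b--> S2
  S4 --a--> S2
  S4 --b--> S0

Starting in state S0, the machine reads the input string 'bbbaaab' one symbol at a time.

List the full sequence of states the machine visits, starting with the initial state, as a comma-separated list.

Start: S0
  read 'b': S0 --b--> S2
  read 'b': S2 --b--> S4
  read 'b': S4 --b--> S0
  read 'a': S0 --a--> S1
  read 'a': S1 --a--> S4
  read 'a': S4 --a--> S2
  read 'b': S2 --b--> S4

Answer: S0, S2, S4, S0, S1, S4, S2, S4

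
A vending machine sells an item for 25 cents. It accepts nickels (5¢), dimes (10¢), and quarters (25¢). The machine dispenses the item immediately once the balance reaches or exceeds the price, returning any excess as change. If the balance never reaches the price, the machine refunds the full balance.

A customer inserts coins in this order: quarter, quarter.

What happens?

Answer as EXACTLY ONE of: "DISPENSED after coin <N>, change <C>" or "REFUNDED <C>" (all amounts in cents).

Price: 25¢
Coin 1 (quarter, 25¢): balance = 25¢
  → balance >= price → DISPENSE, change = 25 - 25 = 0¢

Answer: DISPENSED after coin 1, change 0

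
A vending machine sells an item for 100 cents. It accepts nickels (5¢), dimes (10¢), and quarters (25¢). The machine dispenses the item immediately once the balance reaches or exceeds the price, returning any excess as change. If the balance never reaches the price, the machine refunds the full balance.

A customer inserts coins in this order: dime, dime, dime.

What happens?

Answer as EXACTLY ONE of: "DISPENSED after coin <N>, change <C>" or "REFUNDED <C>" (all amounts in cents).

Price: 100¢
Coin 1 (dime, 10¢): balance = 10¢
Coin 2 (dime, 10¢): balance = 20¢
Coin 3 (dime, 10¢): balance = 30¢
All coins inserted, balance 30¢ < price 100¢ → REFUND 30¢

Answer: REFUNDED 30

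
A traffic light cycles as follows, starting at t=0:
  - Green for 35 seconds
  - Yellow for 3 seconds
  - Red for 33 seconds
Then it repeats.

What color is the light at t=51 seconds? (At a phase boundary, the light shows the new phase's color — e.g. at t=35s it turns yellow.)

Answer: red

Derivation:
Cycle length = 35 + 3 + 33 = 71s
t = 51, phase_t = 51 mod 71 = 51
51 >= 38 → RED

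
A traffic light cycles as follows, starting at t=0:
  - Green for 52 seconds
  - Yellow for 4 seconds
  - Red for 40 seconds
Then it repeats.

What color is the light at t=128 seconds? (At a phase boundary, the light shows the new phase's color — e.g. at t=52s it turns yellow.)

Answer: green

Derivation:
Cycle length = 52 + 4 + 40 = 96s
t = 128, phase_t = 128 mod 96 = 32
32 < 52 (green end) → GREEN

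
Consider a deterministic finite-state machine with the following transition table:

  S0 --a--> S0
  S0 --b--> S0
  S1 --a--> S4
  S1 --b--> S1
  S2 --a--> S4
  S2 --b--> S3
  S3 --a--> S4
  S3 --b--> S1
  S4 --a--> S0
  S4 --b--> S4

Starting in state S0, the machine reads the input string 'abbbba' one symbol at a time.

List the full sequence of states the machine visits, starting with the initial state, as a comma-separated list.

Answer: S0, S0, S0, S0, S0, S0, S0

Derivation:
Start: S0
  read 'a': S0 --a--> S0
  read 'b': S0 --b--> S0
  read 'b': S0 --b--> S0
  read 'b': S0 --b--> S0
  read 'b': S0 --b--> S0
  read 'a': S0 --a--> S0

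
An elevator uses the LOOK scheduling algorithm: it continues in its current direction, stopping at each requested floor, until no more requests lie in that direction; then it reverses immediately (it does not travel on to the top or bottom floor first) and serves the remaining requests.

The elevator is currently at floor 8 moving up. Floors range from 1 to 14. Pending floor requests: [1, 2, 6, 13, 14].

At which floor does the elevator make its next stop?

Current floor: 8, direction: up
Requests above: [13, 14]
Requests below: [1, 2, 6]
Moving up and requests lie above → nearest above is min([13, 14]) = 13

Answer: 13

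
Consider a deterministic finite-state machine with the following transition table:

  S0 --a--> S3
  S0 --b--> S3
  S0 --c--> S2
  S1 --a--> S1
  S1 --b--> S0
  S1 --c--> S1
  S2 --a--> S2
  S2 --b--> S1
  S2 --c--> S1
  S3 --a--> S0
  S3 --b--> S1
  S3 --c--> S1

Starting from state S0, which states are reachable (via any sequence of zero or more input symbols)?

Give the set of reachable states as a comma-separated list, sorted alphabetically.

BFS from S0:
  visit S0: S0--a-->S3 (new), S0--b-->S3 (seen), S0--c-->S2 (new)
  visit S3: S3--a-->S0 (seen), S3--b-->S1 (new), S3--c-->S1 (seen)
  visit S2: S2--a-->S2 (seen), S2--b-->S1 (seen), S2--c-->S1 (seen)
  visit S1: S1--a-->S1 (seen), S1--b-->S0 (seen), S1--c-->S1 (seen)

Answer: S0, S1, S2, S3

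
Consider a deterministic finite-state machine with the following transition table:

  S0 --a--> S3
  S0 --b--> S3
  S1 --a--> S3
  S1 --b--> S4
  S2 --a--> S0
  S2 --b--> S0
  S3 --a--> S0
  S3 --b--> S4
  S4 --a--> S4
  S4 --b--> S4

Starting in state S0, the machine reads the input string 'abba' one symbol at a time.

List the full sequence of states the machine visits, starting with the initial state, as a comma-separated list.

Answer: S0, S3, S4, S4, S4

Derivation:
Start: S0
  read 'a': S0 --a--> S3
  read 'b': S3 --b--> S4
  read 'b': S4 --b--> S4
  read 'a': S4 --a--> S4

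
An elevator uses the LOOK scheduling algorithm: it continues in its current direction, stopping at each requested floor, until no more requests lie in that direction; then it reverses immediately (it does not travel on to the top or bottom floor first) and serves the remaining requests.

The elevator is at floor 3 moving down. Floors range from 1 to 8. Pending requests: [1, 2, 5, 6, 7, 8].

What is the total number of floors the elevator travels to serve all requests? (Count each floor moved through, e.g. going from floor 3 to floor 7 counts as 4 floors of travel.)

Answer: 9

Derivation:
Start at floor 3 moving down, LOOK stop order: [2, 1, 5, 6, 7, 8]
  3 → 2: |2-3| = 1, total = 1
  2 → 1: |1-2| = 1, total = 2
  1 → 5: |5-1| = 4, total = 6
  5 → 6: |6-5| = 1, total = 7
  6 → 7: |7-6| = 1, total = 8
  7 → 8: |8-7| = 1, total = 9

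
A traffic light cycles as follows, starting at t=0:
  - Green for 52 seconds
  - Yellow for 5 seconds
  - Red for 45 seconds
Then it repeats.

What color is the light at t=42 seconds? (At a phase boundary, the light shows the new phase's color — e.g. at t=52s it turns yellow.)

Answer: green

Derivation:
Cycle length = 52 + 5 + 45 = 102s
t = 42, phase_t = 42 mod 102 = 42
42 < 52 (green end) → GREEN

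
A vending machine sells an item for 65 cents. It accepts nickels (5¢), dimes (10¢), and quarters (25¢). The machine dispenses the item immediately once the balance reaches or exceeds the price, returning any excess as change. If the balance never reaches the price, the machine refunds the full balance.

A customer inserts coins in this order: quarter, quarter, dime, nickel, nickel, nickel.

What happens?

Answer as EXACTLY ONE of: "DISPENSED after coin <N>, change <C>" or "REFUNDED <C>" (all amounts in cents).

Answer: DISPENSED after coin 4, change 0

Derivation:
Price: 65¢
Coin 1 (quarter, 25¢): balance = 25¢
Coin 2 (quarter, 25¢): balance = 50¢
Coin 3 (dime, 10¢): balance = 60¢
Coin 4 (nickel, 5¢): balance = 65¢
  → balance >= price → DISPENSE, change = 65 - 65 = 0¢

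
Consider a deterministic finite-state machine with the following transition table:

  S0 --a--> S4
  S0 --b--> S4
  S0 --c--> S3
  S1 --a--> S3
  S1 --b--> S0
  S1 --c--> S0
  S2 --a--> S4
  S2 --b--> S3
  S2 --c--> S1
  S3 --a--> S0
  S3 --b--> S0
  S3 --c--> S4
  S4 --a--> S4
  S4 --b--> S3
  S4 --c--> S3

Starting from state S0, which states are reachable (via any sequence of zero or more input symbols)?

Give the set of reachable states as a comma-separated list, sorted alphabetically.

BFS from S0:
  visit S0: S0--a-->S4 (new), S0--b-->S4 (seen), S0--c-->S3 (new)
  visit S4: S4--a-->S4 (seen), S4--b-->S3 (seen), S4--c-->S3 (seen)
  visit S3: S3--a-->S0 (seen), S3--b-->S0 (seen), S3--c-->S4 (seen)

Answer: S0, S3, S4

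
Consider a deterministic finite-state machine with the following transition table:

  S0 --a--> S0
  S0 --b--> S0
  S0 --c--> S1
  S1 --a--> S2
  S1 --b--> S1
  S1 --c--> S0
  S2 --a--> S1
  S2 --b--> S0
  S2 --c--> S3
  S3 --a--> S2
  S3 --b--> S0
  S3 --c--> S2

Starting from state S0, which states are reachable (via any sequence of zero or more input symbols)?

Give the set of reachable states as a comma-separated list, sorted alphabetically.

Answer: S0, S1, S2, S3

Derivation:
BFS from S0:
  visit S0: S0--a-->S0 (seen), S0--b-->S0 (seen), S0--c-->S1 (new)
  visit S1: S1--a-->S2 (new), S1--b-->S1 (seen), S1--c-->S0 (seen)
  visit S2: S2--a-->S1 (seen), S2--b-->S0 (seen), S2--c-->S3 (new)
  visit S3: S3--a-->S2 (seen), S3--b-->S0 (seen), S3--c-->S2 (seen)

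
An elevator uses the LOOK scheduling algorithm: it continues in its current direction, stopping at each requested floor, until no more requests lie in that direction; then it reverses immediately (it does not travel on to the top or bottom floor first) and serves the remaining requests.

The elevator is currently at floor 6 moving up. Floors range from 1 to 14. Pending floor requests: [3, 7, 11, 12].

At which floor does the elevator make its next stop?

Answer: 7

Derivation:
Current floor: 6, direction: up
Requests above: [7, 11, 12]
Requests below: [3]
Moving up and requests lie above → nearest above is min([7, 11, 12]) = 7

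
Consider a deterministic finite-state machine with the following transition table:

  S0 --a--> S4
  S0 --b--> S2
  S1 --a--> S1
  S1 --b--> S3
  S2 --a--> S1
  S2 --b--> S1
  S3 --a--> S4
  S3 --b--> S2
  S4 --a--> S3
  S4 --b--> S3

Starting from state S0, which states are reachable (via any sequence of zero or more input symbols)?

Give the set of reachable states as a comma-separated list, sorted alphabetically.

Answer: S0, S1, S2, S3, S4

Derivation:
BFS from S0:
  visit S0: S0--a-->S4 (new), S0--b-->S2 (new)
  visit S4: S4--a-->S3 (new), S4--b-->S3 (seen)
  visit S2: S2--a-->S1 (new), S2--b-->S1 (seen)
  visit S3: S3--a-->S4 (seen), S3--b-->S2 (seen)
  visit S1: S1--a-->S1 (seen), S1--b-->S3 (seen)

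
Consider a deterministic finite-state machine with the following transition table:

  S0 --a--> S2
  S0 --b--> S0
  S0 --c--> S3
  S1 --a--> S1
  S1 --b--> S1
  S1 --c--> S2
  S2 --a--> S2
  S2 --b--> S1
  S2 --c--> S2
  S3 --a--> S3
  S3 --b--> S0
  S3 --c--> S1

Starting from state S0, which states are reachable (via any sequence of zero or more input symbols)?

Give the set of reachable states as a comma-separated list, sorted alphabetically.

BFS from S0:
  visit S0: S0--a-->S2 (new), S0--b-->S0 (seen), S0--c-->S3 (new)
  visit S2: S2--a-->S2 (seen), S2--b-->S1 (new), S2--c-->S2 (seen)
  visit S3: S3--a-->S3 (seen), S3--b-->S0 (seen), S3--c-->S1 (seen)
  visit S1: S1--a-->S1 (seen), S1--b-->S1 (seen), S1--c-->S2 (seen)

Answer: S0, S1, S2, S3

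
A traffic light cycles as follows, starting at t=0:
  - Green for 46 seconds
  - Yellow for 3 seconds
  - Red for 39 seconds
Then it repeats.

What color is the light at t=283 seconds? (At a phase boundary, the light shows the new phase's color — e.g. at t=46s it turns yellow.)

Cycle length = 46 + 3 + 39 = 88s
t = 283, phase_t = 283 mod 88 = 19
19 < 46 (green end) → GREEN

Answer: green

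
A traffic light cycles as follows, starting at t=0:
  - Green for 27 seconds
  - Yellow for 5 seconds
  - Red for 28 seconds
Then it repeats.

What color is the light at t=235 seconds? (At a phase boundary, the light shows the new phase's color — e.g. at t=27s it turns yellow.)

Answer: red

Derivation:
Cycle length = 27 + 5 + 28 = 60s
t = 235, phase_t = 235 mod 60 = 55
55 >= 32 → RED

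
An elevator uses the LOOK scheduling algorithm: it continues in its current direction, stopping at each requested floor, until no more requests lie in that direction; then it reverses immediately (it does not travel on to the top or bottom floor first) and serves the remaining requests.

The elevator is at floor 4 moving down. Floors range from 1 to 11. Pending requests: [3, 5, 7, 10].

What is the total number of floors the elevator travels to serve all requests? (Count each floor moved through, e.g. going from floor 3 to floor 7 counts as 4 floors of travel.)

Answer: 8

Derivation:
Start at floor 4 moving down, LOOK stop order: [3, 5, 7, 10]
  4 → 3: |3-4| = 1, total = 1
  3 → 5: |5-3| = 2, total = 3
  5 → 7: |7-5| = 2, total = 5
  7 → 10: |10-7| = 3, total = 8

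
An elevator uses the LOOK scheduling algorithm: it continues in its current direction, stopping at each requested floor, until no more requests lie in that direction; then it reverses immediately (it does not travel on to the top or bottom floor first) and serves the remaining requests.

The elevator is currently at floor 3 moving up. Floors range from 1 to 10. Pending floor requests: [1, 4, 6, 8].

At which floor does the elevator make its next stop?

Answer: 4

Derivation:
Current floor: 3, direction: up
Requests above: [4, 6, 8]
Requests below: [1]
Moving up and requests lie above → nearest above is min([4, 6, 8]) = 4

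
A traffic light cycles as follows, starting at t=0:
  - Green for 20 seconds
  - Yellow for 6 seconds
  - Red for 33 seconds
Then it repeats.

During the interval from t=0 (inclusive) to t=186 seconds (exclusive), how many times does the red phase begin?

Cycle = 20+6+33 = 59s
red phase starts at t = k*59 + 26 for k=0,1,2,...
Need k*59+26 < 186 → k < 2.712
k ∈ {0, ..., 2} → 3 starts

Answer: 3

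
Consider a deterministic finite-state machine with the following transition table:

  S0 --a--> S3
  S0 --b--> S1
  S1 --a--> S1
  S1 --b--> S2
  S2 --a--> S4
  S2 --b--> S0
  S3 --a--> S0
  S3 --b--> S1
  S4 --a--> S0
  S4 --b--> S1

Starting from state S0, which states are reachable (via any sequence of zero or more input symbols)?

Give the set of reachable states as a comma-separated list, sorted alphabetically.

BFS from S0:
  visit S0: S0--a-->S3 (new), S0--b-->S1 (new)
  visit S3: S3--a-->S0 (seen), S3--b-->S1 (seen)
  visit S1: S1--a-->S1 (seen), S1--b-->S2 (new)
  visit S2: S2--a-->S4 (new), S2--b-->S0 (seen)
  visit S4: S4--a-->S0 (seen), S4--b-->S1 (seen)

Answer: S0, S1, S2, S3, S4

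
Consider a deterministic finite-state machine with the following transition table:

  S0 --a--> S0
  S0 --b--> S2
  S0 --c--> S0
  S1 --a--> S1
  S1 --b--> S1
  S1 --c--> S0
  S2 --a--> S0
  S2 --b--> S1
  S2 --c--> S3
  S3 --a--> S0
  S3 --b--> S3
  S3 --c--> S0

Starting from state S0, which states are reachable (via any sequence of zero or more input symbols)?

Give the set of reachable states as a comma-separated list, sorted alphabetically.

Answer: S0, S1, S2, S3

Derivation:
BFS from S0:
  visit S0: S0--a-->S0 (seen), S0--b-->S2 (new), S0--c-->S0 (seen)
  visit S2: S2--a-->S0 (seen), S2--b-->S1 (new), S2--c-->S3 (new)
  visit S1: S1--a-->S1 (seen), S1--b-->S1 (seen), S1--c-->S0 (seen)
  visit S3: S3--a-->S0 (seen), S3--b-->S3 (seen), S3--c-->S0 (seen)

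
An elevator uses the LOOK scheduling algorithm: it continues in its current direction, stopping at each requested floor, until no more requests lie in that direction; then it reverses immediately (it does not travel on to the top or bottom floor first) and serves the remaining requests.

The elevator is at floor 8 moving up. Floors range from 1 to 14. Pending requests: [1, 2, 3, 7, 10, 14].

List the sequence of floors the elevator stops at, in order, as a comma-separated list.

Answer: 10, 14, 7, 3, 2, 1

Derivation:
Current: 8, moving UP
Serve above first (ascending): [10, 14]
Then reverse, serve below (descending): [7, 3, 2, 1]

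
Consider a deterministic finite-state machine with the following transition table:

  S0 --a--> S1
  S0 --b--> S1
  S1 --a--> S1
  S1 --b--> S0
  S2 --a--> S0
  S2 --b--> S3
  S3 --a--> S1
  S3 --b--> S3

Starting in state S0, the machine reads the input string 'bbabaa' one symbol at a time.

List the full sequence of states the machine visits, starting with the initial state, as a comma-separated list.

Answer: S0, S1, S0, S1, S0, S1, S1

Derivation:
Start: S0
  read 'b': S0 --b--> S1
  read 'b': S1 --b--> S0
  read 'a': S0 --a--> S1
  read 'b': S1 --b--> S0
  read 'a': S0 --a--> S1
  read 'a': S1 --a--> S1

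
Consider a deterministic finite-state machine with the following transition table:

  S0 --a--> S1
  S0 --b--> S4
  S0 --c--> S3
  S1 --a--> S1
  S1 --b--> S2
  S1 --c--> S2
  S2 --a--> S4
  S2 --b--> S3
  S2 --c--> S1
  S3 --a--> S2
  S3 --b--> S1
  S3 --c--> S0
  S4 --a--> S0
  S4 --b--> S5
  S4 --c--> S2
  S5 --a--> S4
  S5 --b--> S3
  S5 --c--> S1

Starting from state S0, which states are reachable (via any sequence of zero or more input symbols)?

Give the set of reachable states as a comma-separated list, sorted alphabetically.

BFS from S0:
  visit S0: S0--a-->S1 (new), S0--b-->S4 (new), S0--c-->S3 (new)
  visit S1: S1--a-->S1 (seen), S1--b-->S2 (new), S1--c-->S2 (seen)
  visit S4: S4--a-->S0 (seen), S4--b-->S5 (new), S4--c-->S2 (seen)
  visit S3: S3--a-->S2 (seen), S3--b-->S1 (seen), S3--c-->S0 (seen)
  visit S2: S2--a-->S4 (seen), S2--b-->S3 (seen), S2--c-->S1 (seen)
  visit S5: S5--a-->S4 (seen), S5--b-->S3 (seen), S5--c-->S1 (seen)

Answer: S0, S1, S2, S3, S4, S5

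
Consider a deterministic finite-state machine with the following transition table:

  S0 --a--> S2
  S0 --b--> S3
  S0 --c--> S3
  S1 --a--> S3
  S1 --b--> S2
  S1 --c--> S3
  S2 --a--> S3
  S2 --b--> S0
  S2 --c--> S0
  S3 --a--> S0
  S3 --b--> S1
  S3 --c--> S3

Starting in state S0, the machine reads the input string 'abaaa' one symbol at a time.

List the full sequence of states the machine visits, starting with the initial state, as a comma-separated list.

Answer: S0, S2, S0, S2, S3, S0

Derivation:
Start: S0
  read 'a': S0 --a--> S2
  read 'b': S2 --b--> S0
  read 'a': S0 --a--> S2
  read 'a': S2 --a--> S3
  read 'a': S3 --a--> S0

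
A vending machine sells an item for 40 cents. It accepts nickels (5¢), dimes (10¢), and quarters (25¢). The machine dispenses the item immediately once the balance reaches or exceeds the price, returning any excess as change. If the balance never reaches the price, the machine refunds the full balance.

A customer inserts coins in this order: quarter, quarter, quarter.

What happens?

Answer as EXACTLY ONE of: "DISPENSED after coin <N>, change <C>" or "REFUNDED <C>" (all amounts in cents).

Price: 40¢
Coin 1 (quarter, 25¢): balance = 25¢
Coin 2 (quarter, 25¢): balance = 50¢
  → balance >= price → DISPENSE, change = 50 - 40 = 10¢

Answer: DISPENSED after coin 2, change 10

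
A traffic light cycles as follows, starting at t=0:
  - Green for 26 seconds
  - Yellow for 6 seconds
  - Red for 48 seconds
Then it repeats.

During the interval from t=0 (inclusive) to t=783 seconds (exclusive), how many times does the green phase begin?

Cycle = 26+6+48 = 80s
green phase starts at t = k*80 + 0 for k=0,1,2,...
Need k*80+0 < 783 → k < 9.787
k ∈ {0, ..., 9} → 10 starts

Answer: 10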